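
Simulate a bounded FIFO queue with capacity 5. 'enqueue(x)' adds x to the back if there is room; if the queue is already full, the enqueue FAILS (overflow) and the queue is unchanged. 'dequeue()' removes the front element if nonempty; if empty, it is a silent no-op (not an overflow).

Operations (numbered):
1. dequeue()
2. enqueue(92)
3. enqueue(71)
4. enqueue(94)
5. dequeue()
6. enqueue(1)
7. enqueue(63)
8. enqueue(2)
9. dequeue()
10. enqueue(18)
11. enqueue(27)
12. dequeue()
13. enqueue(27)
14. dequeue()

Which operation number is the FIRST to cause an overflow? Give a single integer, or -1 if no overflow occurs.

1. dequeue(): empty, no-op, size=0
2. enqueue(92): size=1
3. enqueue(71): size=2
4. enqueue(94): size=3
5. dequeue(): size=2
6. enqueue(1): size=3
7. enqueue(63): size=4
8. enqueue(2): size=5
9. dequeue(): size=4
10. enqueue(18): size=5
11. enqueue(27): size=5=cap → OVERFLOW (fail)
12. dequeue(): size=4
13. enqueue(27): size=5
14. dequeue(): size=4

Answer: 11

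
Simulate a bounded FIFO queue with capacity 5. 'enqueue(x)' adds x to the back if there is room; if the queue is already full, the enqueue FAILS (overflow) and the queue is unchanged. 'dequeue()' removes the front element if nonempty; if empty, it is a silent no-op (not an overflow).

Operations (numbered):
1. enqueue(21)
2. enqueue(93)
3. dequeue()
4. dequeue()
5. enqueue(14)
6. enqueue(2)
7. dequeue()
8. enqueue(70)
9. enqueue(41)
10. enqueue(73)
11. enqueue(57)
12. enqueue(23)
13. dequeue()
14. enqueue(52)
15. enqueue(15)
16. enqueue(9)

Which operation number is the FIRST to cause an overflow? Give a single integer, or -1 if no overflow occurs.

Answer: 12

Derivation:
1. enqueue(21): size=1
2. enqueue(93): size=2
3. dequeue(): size=1
4. dequeue(): size=0
5. enqueue(14): size=1
6. enqueue(2): size=2
7. dequeue(): size=1
8. enqueue(70): size=2
9. enqueue(41): size=3
10. enqueue(73): size=4
11. enqueue(57): size=5
12. enqueue(23): size=5=cap → OVERFLOW (fail)
13. dequeue(): size=4
14. enqueue(52): size=5
15. enqueue(15): size=5=cap → OVERFLOW (fail)
16. enqueue(9): size=5=cap → OVERFLOW (fail)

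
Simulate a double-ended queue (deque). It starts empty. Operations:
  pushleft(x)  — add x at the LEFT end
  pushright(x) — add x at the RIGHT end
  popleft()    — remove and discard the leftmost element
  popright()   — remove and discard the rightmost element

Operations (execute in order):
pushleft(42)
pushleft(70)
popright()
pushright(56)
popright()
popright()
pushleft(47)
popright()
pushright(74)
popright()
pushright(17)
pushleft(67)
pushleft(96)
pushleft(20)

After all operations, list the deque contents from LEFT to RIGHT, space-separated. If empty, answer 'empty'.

pushleft(42): [42]
pushleft(70): [70, 42]
popright(): [70]
pushright(56): [70, 56]
popright(): [70]
popright(): []
pushleft(47): [47]
popright(): []
pushright(74): [74]
popright(): []
pushright(17): [17]
pushleft(67): [67, 17]
pushleft(96): [96, 67, 17]
pushleft(20): [20, 96, 67, 17]

Answer: 20 96 67 17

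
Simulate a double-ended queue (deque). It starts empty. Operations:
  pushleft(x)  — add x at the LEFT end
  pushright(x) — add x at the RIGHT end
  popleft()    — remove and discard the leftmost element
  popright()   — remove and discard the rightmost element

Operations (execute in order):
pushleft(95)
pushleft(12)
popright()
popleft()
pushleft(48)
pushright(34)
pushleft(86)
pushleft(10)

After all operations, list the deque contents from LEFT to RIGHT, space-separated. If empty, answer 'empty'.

Answer: 10 86 48 34

Derivation:
pushleft(95): [95]
pushleft(12): [12, 95]
popright(): [12]
popleft(): []
pushleft(48): [48]
pushright(34): [48, 34]
pushleft(86): [86, 48, 34]
pushleft(10): [10, 86, 48, 34]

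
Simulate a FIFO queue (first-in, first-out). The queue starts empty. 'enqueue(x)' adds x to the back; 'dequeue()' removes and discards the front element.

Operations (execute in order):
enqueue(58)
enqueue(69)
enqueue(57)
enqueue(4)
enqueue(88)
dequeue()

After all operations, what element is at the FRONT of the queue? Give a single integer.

Answer: 69

Derivation:
enqueue(58): queue = [58]
enqueue(69): queue = [58, 69]
enqueue(57): queue = [58, 69, 57]
enqueue(4): queue = [58, 69, 57, 4]
enqueue(88): queue = [58, 69, 57, 4, 88]
dequeue(): queue = [69, 57, 4, 88]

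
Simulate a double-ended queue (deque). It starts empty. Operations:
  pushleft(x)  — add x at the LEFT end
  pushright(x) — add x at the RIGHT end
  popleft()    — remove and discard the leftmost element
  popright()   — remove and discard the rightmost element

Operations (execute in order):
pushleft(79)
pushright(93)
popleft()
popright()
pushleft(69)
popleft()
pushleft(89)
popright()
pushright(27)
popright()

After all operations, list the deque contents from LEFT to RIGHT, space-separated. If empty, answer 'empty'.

Answer: empty

Derivation:
pushleft(79): [79]
pushright(93): [79, 93]
popleft(): [93]
popright(): []
pushleft(69): [69]
popleft(): []
pushleft(89): [89]
popright(): []
pushright(27): [27]
popright(): []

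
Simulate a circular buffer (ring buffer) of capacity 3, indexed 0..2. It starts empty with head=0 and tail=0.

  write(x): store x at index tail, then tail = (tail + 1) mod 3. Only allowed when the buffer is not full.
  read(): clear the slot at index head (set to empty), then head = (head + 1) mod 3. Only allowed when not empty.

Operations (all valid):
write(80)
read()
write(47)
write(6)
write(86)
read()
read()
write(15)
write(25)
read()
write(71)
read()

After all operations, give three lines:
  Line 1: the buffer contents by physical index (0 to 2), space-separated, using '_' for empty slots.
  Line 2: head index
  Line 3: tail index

write(80): buf=[80 _ _], head=0, tail=1, size=1
read(): buf=[_ _ _], head=1, tail=1, size=0
write(47): buf=[_ 47 _], head=1, tail=2, size=1
write(6): buf=[_ 47 6], head=1, tail=0, size=2
write(86): buf=[86 47 6], head=1, tail=1, size=3
read(): buf=[86 _ 6], head=2, tail=1, size=2
read(): buf=[86 _ _], head=0, tail=1, size=1
write(15): buf=[86 15 _], head=0, tail=2, size=2
write(25): buf=[86 15 25], head=0, tail=0, size=3
read(): buf=[_ 15 25], head=1, tail=0, size=2
write(71): buf=[71 15 25], head=1, tail=1, size=3
read(): buf=[71 _ 25], head=2, tail=1, size=2

Answer: 71 _ 25
2
1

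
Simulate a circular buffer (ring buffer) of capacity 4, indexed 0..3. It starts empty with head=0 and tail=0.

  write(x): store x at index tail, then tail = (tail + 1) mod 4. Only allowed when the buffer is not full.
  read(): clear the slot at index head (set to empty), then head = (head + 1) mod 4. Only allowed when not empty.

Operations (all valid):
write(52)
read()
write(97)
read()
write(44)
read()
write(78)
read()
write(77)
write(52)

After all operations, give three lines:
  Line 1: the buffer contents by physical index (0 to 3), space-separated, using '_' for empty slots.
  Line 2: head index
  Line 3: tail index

write(52): buf=[52 _ _ _], head=0, tail=1, size=1
read(): buf=[_ _ _ _], head=1, tail=1, size=0
write(97): buf=[_ 97 _ _], head=1, tail=2, size=1
read(): buf=[_ _ _ _], head=2, tail=2, size=0
write(44): buf=[_ _ 44 _], head=2, tail=3, size=1
read(): buf=[_ _ _ _], head=3, tail=3, size=0
write(78): buf=[_ _ _ 78], head=3, tail=0, size=1
read(): buf=[_ _ _ _], head=0, tail=0, size=0
write(77): buf=[77 _ _ _], head=0, tail=1, size=1
write(52): buf=[77 52 _ _], head=0, tail=2, size=2

Answer: 77 52 _ _
0
2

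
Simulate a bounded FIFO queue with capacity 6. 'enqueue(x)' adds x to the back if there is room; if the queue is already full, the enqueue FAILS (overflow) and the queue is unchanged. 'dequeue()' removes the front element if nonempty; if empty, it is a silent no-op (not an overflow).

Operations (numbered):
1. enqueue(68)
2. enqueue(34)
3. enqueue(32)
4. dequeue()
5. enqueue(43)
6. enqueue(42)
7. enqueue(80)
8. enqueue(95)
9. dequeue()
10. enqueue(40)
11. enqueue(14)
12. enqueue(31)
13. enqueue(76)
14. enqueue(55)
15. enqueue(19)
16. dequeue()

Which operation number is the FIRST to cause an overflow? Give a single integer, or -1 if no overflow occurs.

1. enqueue(68): size=1
2. enqueue(34): size=2
3. enqueue(32): size=3
4. dequeue(): size=2
5. enqueue(43): size=3
6. enqueue(42): size=4
7. enqueue(80): size=5
8. enqueue(95): size=6
9. dequeue(): size=5
10. enqueue(40): size=6
11. enqueue(14): size=6=cap → OVERFLOW (fail)
12. enqueue(31): size=6=cap → OVERFLOW (fail)
13. enqueue(76): size=6=cap → OVERFLOW (fail)
14. enqueue(55): size=6=cap → OVERFLOW (fail)
15. enqueue(19): size=6=cap → OVERFLOW (fail)
16. dequeue(): size=5

Answer: 11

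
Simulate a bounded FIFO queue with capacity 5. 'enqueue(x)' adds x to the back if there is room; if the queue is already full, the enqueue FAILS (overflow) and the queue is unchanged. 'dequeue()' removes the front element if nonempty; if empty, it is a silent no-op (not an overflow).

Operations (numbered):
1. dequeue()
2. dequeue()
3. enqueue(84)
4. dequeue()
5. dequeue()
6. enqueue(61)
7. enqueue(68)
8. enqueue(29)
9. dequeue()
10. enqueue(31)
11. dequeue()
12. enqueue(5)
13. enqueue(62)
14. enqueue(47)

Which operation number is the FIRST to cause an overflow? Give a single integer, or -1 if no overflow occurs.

Answer: -1

Derivation:
1. dequeue(): empty, no-op, size=0
2. dequeue(): empty, no-op, size=0
3. enqueue(84): size=1
4. dequeue(): size=0
5. dequeue(): empty, no-op, size=0
6. enqueue(61): size=1
7. enqueue(68): size=2
8. enqueue(29): size=3
9. dequeue(): size=2
10. enqueue(31): size=3
11. dequeue(): size=2
12. enqueue(5): size=3
13. enqueue(62): size=4
14. enqueue(47): size=5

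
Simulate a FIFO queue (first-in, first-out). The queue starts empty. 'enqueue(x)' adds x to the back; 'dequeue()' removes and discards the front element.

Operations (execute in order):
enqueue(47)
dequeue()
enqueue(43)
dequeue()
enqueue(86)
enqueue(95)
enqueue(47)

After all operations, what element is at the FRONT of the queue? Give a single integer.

Answer: 86

Derivation:
enqueue(47): queue = [47]
dequeue(): queue = []
enqueue(43): queue = [43]
dequeue(): queue = []
enqueue(86): queue = [86]
enqueue(95): queue = [86, 95]
enqueue(47): queue = [86, 95, 47]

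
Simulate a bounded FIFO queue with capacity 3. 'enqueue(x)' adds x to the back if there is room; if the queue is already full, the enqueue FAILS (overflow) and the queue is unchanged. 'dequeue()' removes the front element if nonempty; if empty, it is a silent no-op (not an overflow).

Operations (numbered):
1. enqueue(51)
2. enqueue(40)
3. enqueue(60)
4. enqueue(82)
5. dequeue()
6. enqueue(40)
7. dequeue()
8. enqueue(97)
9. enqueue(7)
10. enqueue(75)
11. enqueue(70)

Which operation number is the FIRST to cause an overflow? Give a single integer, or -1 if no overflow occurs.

1. enqueue(51): size=1
2. enqueue(40): size=2
3. enqueue(60): size=3
4. enqueue(82): size=3=cap → OVERFLOW (fail)
5. dequeue(): size=2
6. enqueue(40): size=3
7. dequeue(): size=2
8. enqueue(97): size=3
9. enqueue(7): size=3=cap → OVERFLOW (fail)
10. enqueue(75): size=3=cap → OVERFLOW (fail)
11. enqueue(70): size=3=cap → OVERFLOW (fail)

Answer: 4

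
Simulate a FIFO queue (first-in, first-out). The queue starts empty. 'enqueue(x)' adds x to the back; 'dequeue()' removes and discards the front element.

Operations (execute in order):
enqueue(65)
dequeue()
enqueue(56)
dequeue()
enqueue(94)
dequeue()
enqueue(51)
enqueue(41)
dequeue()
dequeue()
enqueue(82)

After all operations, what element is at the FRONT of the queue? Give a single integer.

enqueue(65): queue = [65]
dequeue(): queue = []
enqueue(56): queue = [56]
dequeue(): queue = []
enqueue(94): queue = [94]
dequeue(): queue = []
enqueue(51): queue = [51]
enqueue(41): queue = [51, 41]
dequeue(): queue = [41]
dequeue(): queue = []
enqueue(82): queue = [82]

Answer: 82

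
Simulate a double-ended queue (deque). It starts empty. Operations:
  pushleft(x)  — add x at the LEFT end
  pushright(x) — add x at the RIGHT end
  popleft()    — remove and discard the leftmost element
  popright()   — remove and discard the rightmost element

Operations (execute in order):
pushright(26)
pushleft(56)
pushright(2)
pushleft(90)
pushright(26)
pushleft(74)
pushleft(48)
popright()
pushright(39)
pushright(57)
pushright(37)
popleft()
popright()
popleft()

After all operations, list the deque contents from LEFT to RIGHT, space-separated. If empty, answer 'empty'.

Answer: 90 56 26 2 39 57

Derivation:
pushright(26): [26]
pushleft(56): [56, 26]
pushright(2): [56, 26, 2]
pushleft(90): [90, 56, 26, 2]
pushright(26): [90, 56, 26, 2, 26]
pushleft(74): [74, 90, 56, 26, 2, 26]
pushleft(48): [48, 74, 90, 56, 26, 2, 26]
popright(): [48, 74, 90, 56, 26, 2]
pushright(39): [48, 74, 90, 56, 26, 2, 39]
pushright(57): [48, 74, 90, 56, 26, 2, 39, 57]
pushright(37): [48, 74, 90, 56, 26, 2, 39, 57, 37]
popleft(): [74, 90, 56, 26, 2, 39, 57, 37]
popright(): [74, 90, 56, 26, 2, 39, 57]
popleft(): [90, 56, 26, 2, 39, 57]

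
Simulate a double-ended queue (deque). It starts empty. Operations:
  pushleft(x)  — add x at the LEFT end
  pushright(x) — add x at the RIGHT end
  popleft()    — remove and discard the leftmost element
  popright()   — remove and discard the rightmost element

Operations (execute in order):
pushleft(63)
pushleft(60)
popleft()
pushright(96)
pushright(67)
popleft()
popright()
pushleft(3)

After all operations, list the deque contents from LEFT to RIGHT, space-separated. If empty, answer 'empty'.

Answer: 3 96

Derivation:
pushleft(63): [63]
pushleft(60): [60, 63]
popleft(): [63]
pushright(96): [63, 96]
pushright(67): [63, 96, 67]
popleft(): [96, 67]
popright(): [96]
pushleft(3): [3, 96]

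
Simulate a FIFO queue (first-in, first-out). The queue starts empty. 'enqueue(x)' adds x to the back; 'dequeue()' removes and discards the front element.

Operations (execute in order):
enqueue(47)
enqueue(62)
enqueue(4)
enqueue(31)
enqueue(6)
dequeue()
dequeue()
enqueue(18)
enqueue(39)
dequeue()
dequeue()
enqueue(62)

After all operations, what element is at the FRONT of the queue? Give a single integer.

Answer: 6

Derivation:
enqueue(47): queue = [47]
enqueue(62): queue = [47, 62]
enqueue(4): queue = [47, 62, 4]
enqueue(31): queue = [47, 62, 4, 31]
enqueue(6): queue = [47, 62, 4, 31, 6]
dequeue(): queue = [62, 4, 31, 6]
dequeue(): queue = [4, 31, 6]
enqueue(18): queue = [4, 31, 6, 18]
enqueue(39): queue = [4, 31, 6, 18, 39]
dequeue(): queue = [31, 6, 18, 39]
dequeue(): queue = [6, 18, 39]
enqueue(62): queue = [6, 18, 39, 62]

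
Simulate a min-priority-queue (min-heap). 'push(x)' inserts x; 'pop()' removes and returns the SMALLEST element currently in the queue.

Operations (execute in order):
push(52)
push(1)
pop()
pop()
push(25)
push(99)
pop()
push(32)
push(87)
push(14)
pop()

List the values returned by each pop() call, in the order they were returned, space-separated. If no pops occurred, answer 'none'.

Answer: 1 52 25 14

Derivation:
push(52): heap contents = [52]
push(1): heap contents = [1, 52]
pop() → 1: heap contents = [52]
pop() → 52: heap contents = []
push(25): heap contents = [25]
push(99): heap contents = [25, 99]
pop() → 25: heap contents = [99]
push(32): heap contents = [32, 99]
push(87): heap contents = [32, 87, 99]
push(14): heap contents = [14, 32, 87, 99]
pop() → 14: heap contents = [32, 87, 99]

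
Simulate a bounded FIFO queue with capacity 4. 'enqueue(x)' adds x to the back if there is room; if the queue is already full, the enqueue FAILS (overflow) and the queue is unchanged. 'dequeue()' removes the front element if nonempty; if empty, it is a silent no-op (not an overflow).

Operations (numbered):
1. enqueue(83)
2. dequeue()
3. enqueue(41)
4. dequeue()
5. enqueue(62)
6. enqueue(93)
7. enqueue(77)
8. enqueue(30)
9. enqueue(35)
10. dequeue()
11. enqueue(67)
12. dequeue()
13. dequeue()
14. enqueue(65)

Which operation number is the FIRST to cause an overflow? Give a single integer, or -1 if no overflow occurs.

Answer: 9

Derivation:
1. enqueue(83): size=1
2. dequeue(): size=0
3. enqueue(41): size=1
4. dequeue(): size=0
5. enqueue(62): size=1
6. enqueue(93): size=2
7. enqueue(77): size=3
8. enqueue(30): size=4
9. enqueue(35): size=4=cap → OVERFLOW (fail)
10. dequeue(): size=3
11. enqueue(67): size=4
12. dequeue(): size=3
13. dequeue(): size=2
14. enqueue(65): size=3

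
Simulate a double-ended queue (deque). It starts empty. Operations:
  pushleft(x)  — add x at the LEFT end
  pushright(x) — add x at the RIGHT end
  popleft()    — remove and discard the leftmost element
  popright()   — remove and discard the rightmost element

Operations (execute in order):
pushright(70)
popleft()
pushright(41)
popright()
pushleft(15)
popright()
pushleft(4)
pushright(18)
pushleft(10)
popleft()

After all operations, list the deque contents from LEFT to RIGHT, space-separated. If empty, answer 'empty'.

Answer: 4 18

Derivation:
pushright(70): [70]
popleft(): []
pushright(41): [41]
popright(): []
pushleft(15): [15]
popright(): []
pushleft(4): [4]
pushright(18): [4, 18]
pushleft(10): [10, 4, 18]
popleft(): [4, 18]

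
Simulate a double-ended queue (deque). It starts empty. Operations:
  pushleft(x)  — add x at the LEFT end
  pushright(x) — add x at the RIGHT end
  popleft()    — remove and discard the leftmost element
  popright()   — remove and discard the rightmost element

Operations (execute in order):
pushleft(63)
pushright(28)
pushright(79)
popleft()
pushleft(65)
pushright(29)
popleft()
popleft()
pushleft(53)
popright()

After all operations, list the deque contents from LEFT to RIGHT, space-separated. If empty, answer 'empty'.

Answer: 53 79

Derivation:
pushleft(63): [63]
pushright(28): [63, 28]
pushright(79): [63, 28, 79]
popleft(): [28, 79]
pushleft(65): [65, 28, 79]
pushright(29): [65, 28, 79, 29]
popleft(): [28, 79, 29]
popleft(): [79, 29]
pushleft(53): [53, 79, 29]
popright(): [53, 79]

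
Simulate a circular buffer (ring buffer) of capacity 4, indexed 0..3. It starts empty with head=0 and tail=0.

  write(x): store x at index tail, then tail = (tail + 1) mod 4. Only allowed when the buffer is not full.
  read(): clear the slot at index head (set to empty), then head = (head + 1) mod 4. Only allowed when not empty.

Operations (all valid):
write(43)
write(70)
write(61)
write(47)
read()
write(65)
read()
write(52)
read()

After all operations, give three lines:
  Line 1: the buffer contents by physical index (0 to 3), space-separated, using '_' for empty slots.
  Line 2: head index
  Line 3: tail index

Answer: 65 52 _ 47
3
2

Derivation:
write(43): buf=[43 _ _ _], head=0, tail=1, size=1
write(70): buf=[43 70 _ _], head=0, tail=2, size=2
write(61): buf=[43 70 61 _], head=0, tail=3, size=3
write(47): buf=[43 70 61 47], head=0, tail=0, size=4
read(): buf=[_ 70 61 47], head=1, tail=0, size=3
write(65): buf=[65 70 61 47], head=1, tail=1, size=4
read(): buf=[65 _ 61 47], head=2, tail=1, size=3
write(52): buf=[65 52 61 47], head=2, tail=2, size=4
read(): buf=[65 52 _ 47], head=3, tail=2, size=3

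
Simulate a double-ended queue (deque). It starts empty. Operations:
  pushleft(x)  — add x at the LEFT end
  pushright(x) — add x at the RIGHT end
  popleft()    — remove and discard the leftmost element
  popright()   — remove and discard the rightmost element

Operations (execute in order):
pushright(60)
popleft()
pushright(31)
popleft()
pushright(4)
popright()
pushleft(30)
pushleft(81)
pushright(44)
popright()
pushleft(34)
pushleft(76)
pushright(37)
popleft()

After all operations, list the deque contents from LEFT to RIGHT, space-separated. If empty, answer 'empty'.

Answer: 34 81 30 37

Derivation:
pushright(60): [60]
popleft(): []
pushright(31): [31]
popleft(): []
pushright(4): [4]
popright(): []
pushleft(30): [30]
pushleft(81): [81, 30]
pushright(44): [81, 30, 44]
popright(): [81, 30]
pushleft(34): [34, 81, 30]
pushleft(76): [76, 34, 81, 30]
pushright(37): [76, 34, 81, 30, 37]
popleft(): [34, 81, 30, 37]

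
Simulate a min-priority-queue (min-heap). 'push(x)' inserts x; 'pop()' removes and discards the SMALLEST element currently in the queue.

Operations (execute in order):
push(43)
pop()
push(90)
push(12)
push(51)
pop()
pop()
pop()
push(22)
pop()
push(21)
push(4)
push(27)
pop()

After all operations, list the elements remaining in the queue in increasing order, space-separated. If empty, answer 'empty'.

push(43): heap contents = [43]
pop() → 43: heap contents = []
push(90): heap contents = [90]
push(12): heap contents = [12, 90]
push(51): heap contents = [12, 51, 90]
pop() → 12: heap contents = [51, 90]
pop() → 51: heap contents = [90]
pop() → 90: heap contents = []
push(22): heap contents = [22]
pop() → 22: heap contents = []
push(21): heap contents = [21]
push(4): heap contents = [4, 21]
push(27): heap contents = [4, 21, 27]
pop() → 4: heap contents = [21, 27]

Answer: 21 27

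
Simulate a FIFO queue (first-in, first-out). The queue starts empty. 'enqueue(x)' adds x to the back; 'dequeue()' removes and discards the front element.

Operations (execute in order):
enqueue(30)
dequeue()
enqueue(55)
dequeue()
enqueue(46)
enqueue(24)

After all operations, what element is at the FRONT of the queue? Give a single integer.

Answer: 46

Derivation:
enqueue(30): queue = [30]
dequeue(): queue = []
enqueue(55): queue = [55]
dequeue(): queue = []
enqueue(46): queue = [46]
enqueue(24): queue = [46, 24]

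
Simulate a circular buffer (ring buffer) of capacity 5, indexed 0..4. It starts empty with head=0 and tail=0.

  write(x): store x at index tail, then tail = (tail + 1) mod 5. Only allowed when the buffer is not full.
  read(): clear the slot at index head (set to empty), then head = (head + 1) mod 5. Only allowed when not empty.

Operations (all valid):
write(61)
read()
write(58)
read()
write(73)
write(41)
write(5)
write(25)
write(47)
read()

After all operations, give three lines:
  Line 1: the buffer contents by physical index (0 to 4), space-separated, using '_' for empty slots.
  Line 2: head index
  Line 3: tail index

Answer: 25 47 _ 41 5
3
2

Derivation:
write(61): buf=[61 _ _ _ _], head=0, tail=1, size=1
read(): buf=[_ _ _ _ _], head=1, tail=1, size=0
write(58): buf=[_ 58 _ _ _], head=1, tail=2, size=1
read(): buf=[_ _ _ _ _], head=2, tail=2, size=0
write(73): buf=[_ _ 73 _ _], head=2, tail=3, size=1
write(41): buf=[_ _ 73 41 _], head=2, tail=4, size=2
write(5): buf=[_ _ 73 41 5], head=2, tail=0, size=3
write(25): buf=[25 _ 73 41 5], head=2, tail=1, size=4
write(47): buf=[25 47 73 41 5], head=2, tail=2, size=5
read(): buf=[25 47 _ 41 5], head=3, tail=2, size=4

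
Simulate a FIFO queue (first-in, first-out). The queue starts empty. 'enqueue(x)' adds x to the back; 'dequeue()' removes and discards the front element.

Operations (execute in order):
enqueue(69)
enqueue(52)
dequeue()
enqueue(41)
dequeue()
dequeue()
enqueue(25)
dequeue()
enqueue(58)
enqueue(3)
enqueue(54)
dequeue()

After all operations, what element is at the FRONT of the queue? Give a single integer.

Answer: 3

Derivation:
enqueue(69): queue = [69]
enqueue(52): queue = [69, 52]
dequeue(): queue = [52]
enqueue(41): queue = [52, 41]
dequeue(): queue = [41]
dequeue(): queue = []
enqueue(25): queue = [25]
dequeue(): queue = []
enqueue(58): queue = [58]
enqueue(3): queue = [58, 3]
enqueue(54): queue = [58, 3, 54]
dequeue(): queue = [3, 54]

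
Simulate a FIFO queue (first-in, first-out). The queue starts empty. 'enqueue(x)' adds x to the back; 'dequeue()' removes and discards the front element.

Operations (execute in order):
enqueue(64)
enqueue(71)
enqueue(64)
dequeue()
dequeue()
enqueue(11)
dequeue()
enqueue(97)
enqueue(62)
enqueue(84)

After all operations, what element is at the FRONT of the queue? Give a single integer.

enqueue(64): queue = [64]
enqueue(71): queue = [64, 71]
enqueue(64): queue = [64, 71, 64]
dequeue(): queue = [71, 64]
dequeue(): queue = [64]
enqueue(11): queue = [64, 11]
dequeue(): queue = [11]
enqueue(97): queue = [11, 97]
enqueue(62): queue = [11, 97, 62]
enqueue(84): queue = [11, 97, 62, 84]

Answer: 11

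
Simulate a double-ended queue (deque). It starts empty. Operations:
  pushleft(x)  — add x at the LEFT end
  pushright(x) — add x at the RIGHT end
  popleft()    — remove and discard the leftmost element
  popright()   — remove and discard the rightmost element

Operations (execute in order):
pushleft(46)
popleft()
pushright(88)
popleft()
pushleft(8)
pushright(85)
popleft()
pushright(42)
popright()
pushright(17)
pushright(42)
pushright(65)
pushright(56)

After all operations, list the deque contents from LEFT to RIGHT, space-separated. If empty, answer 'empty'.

pushleft(46): [46]
popleft(): []
pushright(88): [88]
popleft(): []
pushleft(8): [8]
pushright(85): [8, 85]
popleft(): [85]
pushright(42): [85, 42]
popright(): [85]
pushright(17): [85, 17]
pushright(42): [85, 17, 42]
pushright(65): [85, 17, 42, 65]
pushright(56): [85, 17, 42, 65, 56]

Answer: 85 17 42 65 56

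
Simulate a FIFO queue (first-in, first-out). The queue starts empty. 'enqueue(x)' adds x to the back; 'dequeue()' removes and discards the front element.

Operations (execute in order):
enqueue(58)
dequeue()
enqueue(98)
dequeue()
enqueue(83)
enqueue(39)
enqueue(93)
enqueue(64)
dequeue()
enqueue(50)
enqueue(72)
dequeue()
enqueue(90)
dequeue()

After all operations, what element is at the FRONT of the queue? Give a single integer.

enqueue(58): queue = [58]
dequeue(): queue = []
enqueue(98): queue = [98]
dequeue(): queue = []
enqueue(83): queue = [83]
enqueue(39): queue = [83, 39]
enqueue(93): queue = [83, 39, 93]
enqueue(64): queue = [83, 39, 93, 64]
dequeue(): queue = [39, 93, 64]
enqueue(50): queue = [39, 93, 64, 50]
enqueue(72): queue = [39, 93, 64, 50, 72]
dequeue(): queue = [93, 64, 50, 72]
enqueue(90): queue = [93, 64, 50, 72, 90]
dequeue(): queue = [64, 50, 72, 90]

Answer: 64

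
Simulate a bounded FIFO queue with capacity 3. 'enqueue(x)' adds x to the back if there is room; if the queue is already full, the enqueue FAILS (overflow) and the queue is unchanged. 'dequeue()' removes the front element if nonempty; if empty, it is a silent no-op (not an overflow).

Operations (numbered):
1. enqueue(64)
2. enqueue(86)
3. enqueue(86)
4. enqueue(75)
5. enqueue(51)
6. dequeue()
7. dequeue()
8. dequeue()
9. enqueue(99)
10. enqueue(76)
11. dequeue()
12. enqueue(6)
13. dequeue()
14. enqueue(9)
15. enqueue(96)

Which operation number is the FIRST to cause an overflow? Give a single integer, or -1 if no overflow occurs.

Answer: 4

Derivation:
1. enqueue(64): size=1
2. enqueue(86): size=2
3. enqueue(86): size=3
4. enqueue(75): size=3=cap → OVERFLOW (fail)
5. enqueue(51): size=3=cap → OVERFLOW (fail)
6. dequeue(): size=2
7. dequeue(): size=1
8. dequeue(): size=0
9. enqueue(99): size=1
10. enqueue(76): size=2
11. dequeue(): size=1
12. enqueue(6): size=2
13. dequeue(): size=1
14. enqueue(9): size=2
15. enqueue(96): size=3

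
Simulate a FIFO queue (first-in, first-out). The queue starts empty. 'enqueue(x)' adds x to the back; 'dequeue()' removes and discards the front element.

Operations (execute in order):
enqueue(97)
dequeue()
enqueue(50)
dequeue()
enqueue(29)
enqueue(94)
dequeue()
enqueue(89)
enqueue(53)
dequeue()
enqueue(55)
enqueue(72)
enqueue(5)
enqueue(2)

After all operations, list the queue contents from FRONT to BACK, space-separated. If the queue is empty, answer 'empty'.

enqueue(97): [97]
dequeue(): []
enqueue(50): [50]
dequeue(): []
enqueue(29): [29]
enqueue(94): [29, 94]
dequeue(): [94]
enqueue(89): [94, 89]
enqueue(53): [94, 89, 53]
dequeue(): [89, 53]
enqueue(55): [89, 53, 55]
enqueue(72): [89, 53, 55, 72]
enqueue(5): [89, 53, 55, 72, 5]
enqueue(2): [89, 53, 55, 72, 5, 2]

Answer: 89 53 55 72 5 2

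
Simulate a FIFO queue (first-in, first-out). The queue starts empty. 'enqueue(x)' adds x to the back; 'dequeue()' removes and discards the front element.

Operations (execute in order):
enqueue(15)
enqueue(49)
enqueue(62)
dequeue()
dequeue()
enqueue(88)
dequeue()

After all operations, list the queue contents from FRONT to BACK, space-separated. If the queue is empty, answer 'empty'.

Answer: 88

Derivation:
enqueue(15): [15]
enqueue(49): [15, 49]
enqueue(62): [15, 49, 62]
dequeue(): [49, 62]
dequeue(): [62]
enqueue(88): [62, 88]
dequeue(): [88]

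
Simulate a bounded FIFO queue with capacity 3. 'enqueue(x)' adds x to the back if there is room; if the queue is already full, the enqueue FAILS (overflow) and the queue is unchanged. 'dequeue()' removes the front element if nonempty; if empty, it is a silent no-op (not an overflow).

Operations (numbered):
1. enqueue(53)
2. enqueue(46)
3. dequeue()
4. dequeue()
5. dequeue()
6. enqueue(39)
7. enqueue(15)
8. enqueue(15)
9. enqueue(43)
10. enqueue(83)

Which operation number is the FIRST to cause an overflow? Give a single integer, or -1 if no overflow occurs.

1. enqueue(53): size=1
2. enqueue(46): size=2
3. dequeue(): size=1
4. dequeue(): size=0
5. dequeue(): empty, no-op, size=0
6. enqueue(39): size=1
7. enqueue(15): size=2
8. enqueue(15): size=3
9. enqueue(43): size=3=cap → OVERFLOW (fail)
10. enqueue(83): size=3=cap → OVERFLOW (fail)

Answer: 9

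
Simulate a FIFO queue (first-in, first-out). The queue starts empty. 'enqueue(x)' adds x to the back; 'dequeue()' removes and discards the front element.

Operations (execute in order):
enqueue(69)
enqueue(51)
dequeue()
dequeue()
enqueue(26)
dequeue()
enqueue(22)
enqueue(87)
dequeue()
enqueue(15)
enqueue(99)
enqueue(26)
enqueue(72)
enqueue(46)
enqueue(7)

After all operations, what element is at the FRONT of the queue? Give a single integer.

enqueue(69): queue = [69]
enqueue(51): queue = [69, 51]
dequeue(): queue = [51]
dequeue(): queue = []
enqueue(26): queue = [26]
dequeue(): queue = []
enqueue(22): queue = [22]
enqueue(87): queue = [22, 87]
dequeue(): queue = [87]
enqueue(15): queue = [87, 15]
enqueue(99): queue = [87, 15, 99]
enqueue(26): queue = [87, 15, 99, 26]
enqueue(72): queue = [87, 15, 99, 26, 72]
enqueue(46): queue = [87, 15, 99, 26, 72, 46]
enqueue(7): queue = [87, 15, 99, 26, 72, 46, 7]

Answer: 87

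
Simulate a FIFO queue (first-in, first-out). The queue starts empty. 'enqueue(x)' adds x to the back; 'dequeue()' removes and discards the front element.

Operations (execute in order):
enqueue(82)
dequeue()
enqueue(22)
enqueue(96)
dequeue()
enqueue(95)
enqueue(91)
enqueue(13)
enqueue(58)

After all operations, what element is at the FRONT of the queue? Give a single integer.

Answer: 96

Derivation:
enqueue(82): queue = [82]
dequeue(): queue = []
enqueue(22): queue = [22]
enqueue(96): queue = [22, 96]
dequeue(): queue = [96]
enqueue(95): queue = [96, 95]
enqueue(91): queue = [96, 95, 91]
enqueue(13): queue = [96, 95, 91, 13]
enqueue(58): queue = [96, 95, 91, 13, 58]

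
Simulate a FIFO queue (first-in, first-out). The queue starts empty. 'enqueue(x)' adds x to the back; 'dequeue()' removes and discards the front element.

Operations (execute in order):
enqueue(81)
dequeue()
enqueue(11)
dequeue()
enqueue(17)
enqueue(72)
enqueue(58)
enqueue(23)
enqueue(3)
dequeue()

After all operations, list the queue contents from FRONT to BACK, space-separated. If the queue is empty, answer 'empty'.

Answer: 72 58 23 3

Derivation:
enqueue(81): [81]
dequeue(): []
enqueue(11): [11]
dequeue(): []
enqueue(17): [17]
enqueue(72): [17, 72]
enqueue(58): [17, 72, 58]
enqueue(23): [17, 72, 58, 23]
enqueue(3): [17, 72, 58, 23, 3]
dequeue(): [72, 58, 23, 3]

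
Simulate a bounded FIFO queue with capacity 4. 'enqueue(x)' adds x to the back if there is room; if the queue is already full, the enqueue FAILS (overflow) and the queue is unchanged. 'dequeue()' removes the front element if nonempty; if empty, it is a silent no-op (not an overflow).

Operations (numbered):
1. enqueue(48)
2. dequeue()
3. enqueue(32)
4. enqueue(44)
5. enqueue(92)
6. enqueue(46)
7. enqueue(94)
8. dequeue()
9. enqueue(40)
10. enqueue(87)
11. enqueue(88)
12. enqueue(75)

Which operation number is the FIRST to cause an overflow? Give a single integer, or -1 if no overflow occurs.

1. enqueue(48): size=1
2. dequeue(): size=0
3. enqueue(32): size=1
4. enqueue(44): size=2
5. enqueue(92): size=3
6. enqueue(46): size=4
7. enqueue(94): size=4=cap → OVERFLOW (fail)
8. dequeue(): size=3
9. enqueue(40): size=4
10. enqueue(87): size=4=cap → OVERFLOW (fail)
11. enqueue(88): size=4=cap → OVERFLOW (fail)
12. enqueue(75): size=4=cap → OVERFLOW (fail)

Answer: 7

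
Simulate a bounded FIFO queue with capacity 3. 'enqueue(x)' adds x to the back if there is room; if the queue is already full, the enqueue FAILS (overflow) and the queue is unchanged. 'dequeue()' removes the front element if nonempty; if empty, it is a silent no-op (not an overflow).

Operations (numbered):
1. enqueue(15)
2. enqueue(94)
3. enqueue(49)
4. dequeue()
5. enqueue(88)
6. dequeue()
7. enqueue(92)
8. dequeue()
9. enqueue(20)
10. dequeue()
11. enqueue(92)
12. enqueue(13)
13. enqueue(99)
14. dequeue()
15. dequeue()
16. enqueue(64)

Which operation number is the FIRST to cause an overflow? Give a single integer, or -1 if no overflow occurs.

1. enqueue(15): size=1
2. enqueue(94): size=2
3. enqueue(49): size=3
4. dequeue(): size=2
5. enqueue(88): size=3
6. dequeue(): size=2
7. enqueue(92): size=3
8. dequeue(): size=2
9. enqueue(20): size=3
10. dequeue(): size=2
11. enqueue(92): size=3
12. enqueue(13): size=3=cap → OVERFLOW (fail)
13. enqueue(99): size=3=cap → OVERFLOW (fail)
14. dequeue(): size=2
15. dequeue(): size=1
16. enqueue(64): size=2

Answer: 12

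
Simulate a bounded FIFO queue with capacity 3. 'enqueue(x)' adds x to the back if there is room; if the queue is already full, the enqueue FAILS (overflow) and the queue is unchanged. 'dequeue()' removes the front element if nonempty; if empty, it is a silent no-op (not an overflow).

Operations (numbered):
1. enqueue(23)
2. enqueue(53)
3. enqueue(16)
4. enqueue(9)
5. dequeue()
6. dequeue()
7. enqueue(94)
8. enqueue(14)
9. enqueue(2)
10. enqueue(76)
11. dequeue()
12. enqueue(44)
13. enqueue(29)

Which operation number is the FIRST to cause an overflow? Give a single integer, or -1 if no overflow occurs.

1. enqueue(23): size=1
2. enqueue(53): size=2
3. enqueue(16): size=3
4. enqueue(9): size=3=cap → OVERFLOW (fail)
5. dequeue(): size=2
6. dequeue(): size=1
7. enqueue(94): size=2
8. enqueue(14): size=3
9. enqueue(2): size=3=cap → OVERFLOW (fail)
10. enqueue(76): size=3=cap → OVERFLOW (fail)
11. dequeue(): size=2
12. enqueue(44): size=3
13. enqueue(29): size=3=cap → OVERFLOW (fail)

Answer: 4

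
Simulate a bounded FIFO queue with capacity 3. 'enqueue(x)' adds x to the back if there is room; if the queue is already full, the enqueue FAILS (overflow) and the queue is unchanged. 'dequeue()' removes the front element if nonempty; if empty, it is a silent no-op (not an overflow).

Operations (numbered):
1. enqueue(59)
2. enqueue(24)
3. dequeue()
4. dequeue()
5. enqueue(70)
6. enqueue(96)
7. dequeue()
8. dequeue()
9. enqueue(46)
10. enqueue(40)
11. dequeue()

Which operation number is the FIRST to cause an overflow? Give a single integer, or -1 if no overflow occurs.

Answer: -1

Derivation:
1. enqueue(59): size=1
2. enqueue(24): size=2
3. dequeue(): size=1
4. dequeue(): size=0
5. enqueue(70): size=1
6. enqueue(96): size=2
7. dequeue(): size=1
8. dequeue(): size=0
9. enqueue(46): size=1
10. enqueue(40): size=2
11. dequeue(): size=1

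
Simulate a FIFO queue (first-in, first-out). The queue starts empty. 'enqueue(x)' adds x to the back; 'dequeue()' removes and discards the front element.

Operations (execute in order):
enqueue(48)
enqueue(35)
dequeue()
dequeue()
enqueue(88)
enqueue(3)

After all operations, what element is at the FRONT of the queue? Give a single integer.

enqueue(48): queue = [48]
enqueue(35): queue = [48, 35]
dequeue(): queue = [35]
dequeue(): queue = []
enqueue(88): queue = [88]
enqueue(3): queue = [88, 3]

Answer: 88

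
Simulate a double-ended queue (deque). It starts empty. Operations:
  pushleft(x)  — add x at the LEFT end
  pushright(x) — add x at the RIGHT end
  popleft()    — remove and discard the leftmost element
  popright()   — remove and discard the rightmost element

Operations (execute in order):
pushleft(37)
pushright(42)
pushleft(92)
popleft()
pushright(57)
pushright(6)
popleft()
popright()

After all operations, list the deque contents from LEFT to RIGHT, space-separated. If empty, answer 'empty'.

Answer: 42 57

Derivation:
pushleft(37): [37]
pushright(42): [37, 42]
pushleft(92): [92, 37, 42]
popleft(): [37, 42]
pushright(57): [37, 42, 57]
pushright(6): [37, 42, 57, 6]
popleft(): [42, 57, 6]
popright(): [42, 57]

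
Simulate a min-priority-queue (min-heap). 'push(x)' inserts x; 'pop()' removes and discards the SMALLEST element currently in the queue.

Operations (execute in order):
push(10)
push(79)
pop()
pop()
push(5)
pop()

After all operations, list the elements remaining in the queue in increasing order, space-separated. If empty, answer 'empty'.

push(10): heap contents = [10]
push(79): heap contents = [10, 79]
pop() → 10: heap contents = [79]
pop() → 79: heap contents = []
push(5): heap contents = [5]
pop() → 5: heap contents = []

Answer: empty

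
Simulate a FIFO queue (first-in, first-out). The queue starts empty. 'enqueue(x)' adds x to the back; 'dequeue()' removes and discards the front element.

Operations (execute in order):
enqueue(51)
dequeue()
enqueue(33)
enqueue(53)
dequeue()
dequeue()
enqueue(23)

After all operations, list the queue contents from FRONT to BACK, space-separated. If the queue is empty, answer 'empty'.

enqueue(51): [51]
dequeue(): []
enqueue(33): [33]
enqueue(53): [33, 53]
dequeue(): [53]
dequeue(): []
enqueue(23): [23]

Answer: 23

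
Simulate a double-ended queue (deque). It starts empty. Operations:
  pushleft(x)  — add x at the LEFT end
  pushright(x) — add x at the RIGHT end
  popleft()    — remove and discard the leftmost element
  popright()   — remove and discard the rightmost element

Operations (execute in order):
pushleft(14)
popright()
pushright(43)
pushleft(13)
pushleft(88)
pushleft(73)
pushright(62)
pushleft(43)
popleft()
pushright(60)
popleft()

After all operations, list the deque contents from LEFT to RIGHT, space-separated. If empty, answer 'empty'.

pushleft(14): [14]
popright(): []
pushright(43): [43]
pushleft(13): [13, 43]
pushleft(88): [88, 13, 43]
pushleft(73): [73, 88, 13, 43]
pushright(62): [73, 88, 13, 43, 62]
pushleft(43): [43, 73, 88, 13, 43, 62]
popleft(): [73, 88, 13, 43, 62]
pushright(60): [73, 88, 13, 43, 62, 60]
popleft(): [88, 13, 43, 62, 60]

Answer: 88 13 43 62 60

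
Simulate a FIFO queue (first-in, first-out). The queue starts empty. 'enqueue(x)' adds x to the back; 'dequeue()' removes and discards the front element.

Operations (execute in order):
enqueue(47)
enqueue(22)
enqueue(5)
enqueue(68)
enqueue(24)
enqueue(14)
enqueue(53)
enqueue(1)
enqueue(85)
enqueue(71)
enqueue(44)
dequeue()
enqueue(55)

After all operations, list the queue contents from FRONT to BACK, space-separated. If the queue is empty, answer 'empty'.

enqueue(47): [47]
enqueue(22): [47, 22]
enqueue(5): [47, 22, 5]
enqueue(68): [47, 22, 5, 68]
enqueue(24): [47, 22, 5, 68, 24]
enqueue(14): [47, 22, 5, 68, 24, 14]
enqueue(53): [47, 22, 5, 68, 24, 14, 53]
enqueue(1): [47, 22, 5, 68, 24, 14, 53, 1]
enqueue(85): [47, 22, 5, 68, 24, 14, 53, 1, 85]
enqueue(71): [47, 22, 5, 68, 24, 14, 53, 1, 85, 71]
enqueue(44): [47, 22, 5, 68, 24, 14, 53, 1, 85, 71, 44]
dequeue(): [22, 5, 68, 24, 14, 53, 1, 85, 71, 44]
enqueue(55): [22, 5, 68, 24, 14, 53, 1, 85, 71, 44, 55]

Answer: 22 5 68 24 14 53 1 85 71 44 55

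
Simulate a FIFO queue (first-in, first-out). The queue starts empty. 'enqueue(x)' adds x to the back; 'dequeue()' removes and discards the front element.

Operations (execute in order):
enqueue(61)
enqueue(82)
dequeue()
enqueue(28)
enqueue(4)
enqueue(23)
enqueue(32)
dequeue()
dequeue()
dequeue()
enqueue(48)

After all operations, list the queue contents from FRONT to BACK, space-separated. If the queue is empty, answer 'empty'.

Answer: 23 32 48

Derivation:
enqueue(61): [61]
enqueue(82): [61, 82]
dequeue(): [82]
enqueue(28): [82, 28]
enqueue(4): [82, 28, 4]
enqueue(23): [82, 28, 4, 23]
enqueue(32): [82, 28, 4, 23, 32]
dequeue(): [28, 4, 23, 32]
dequeue(): [4, 23, 32]
dequeue(): [23, 32]
enqueue(48): [23, 32, 48]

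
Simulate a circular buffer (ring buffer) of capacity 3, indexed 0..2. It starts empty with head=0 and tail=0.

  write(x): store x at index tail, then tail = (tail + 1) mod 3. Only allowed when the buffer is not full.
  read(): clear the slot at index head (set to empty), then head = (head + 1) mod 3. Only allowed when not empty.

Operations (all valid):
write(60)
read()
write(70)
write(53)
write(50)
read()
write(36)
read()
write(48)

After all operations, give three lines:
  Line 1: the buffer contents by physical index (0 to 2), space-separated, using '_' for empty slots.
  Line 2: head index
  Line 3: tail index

write(60): buf=[60 _ _], head=0, tail=1, size=1
read(): buf=[_ _ _], head=1, tail=1, size=0
write(70): buf=[_ 70 _], head=1, tail=2, size=1
write(53): buf=[_ 70 53], head=1, tail=0, size=2
write(50): buf=[50 70 53], head=1, tail=1, size=3
read(): buf=[50 _ 53], head=2, tail=1, size=2
write(36): buf=[50 36 53], head=2, tail=2, size=3
read(): buf=[50 36 _], head=0, tail=2, size=2
write(48): buf=[50 36 48], head=0, tail=0, size=3

Answer: 50 36 48
0
0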